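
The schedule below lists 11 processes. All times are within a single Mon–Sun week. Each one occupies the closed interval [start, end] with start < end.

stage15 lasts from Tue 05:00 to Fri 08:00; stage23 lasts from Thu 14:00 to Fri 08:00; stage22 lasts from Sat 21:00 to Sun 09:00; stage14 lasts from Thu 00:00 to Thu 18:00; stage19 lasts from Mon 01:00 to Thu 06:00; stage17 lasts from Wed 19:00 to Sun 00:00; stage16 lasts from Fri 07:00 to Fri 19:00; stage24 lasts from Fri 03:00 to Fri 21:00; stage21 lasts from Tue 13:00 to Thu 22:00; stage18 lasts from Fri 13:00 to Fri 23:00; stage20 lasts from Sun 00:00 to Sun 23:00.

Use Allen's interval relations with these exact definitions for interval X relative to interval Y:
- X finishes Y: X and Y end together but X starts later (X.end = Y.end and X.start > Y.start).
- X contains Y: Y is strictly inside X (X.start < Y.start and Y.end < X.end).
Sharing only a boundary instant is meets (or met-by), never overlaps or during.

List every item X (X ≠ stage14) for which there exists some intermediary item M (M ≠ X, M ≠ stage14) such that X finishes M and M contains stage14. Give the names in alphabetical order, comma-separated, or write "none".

Target stage14 = [Thu 00:00, Thu 18:00].
Intermediaries M with M contains stage14: stage15, stage17, stage21.
Via stage15 — items with X finishes stage15: stage23.
Via stage17 — items with X finishes stage17: none.
Via stage21 — items with X finishes stage21: none.
Union: stage23.

stage23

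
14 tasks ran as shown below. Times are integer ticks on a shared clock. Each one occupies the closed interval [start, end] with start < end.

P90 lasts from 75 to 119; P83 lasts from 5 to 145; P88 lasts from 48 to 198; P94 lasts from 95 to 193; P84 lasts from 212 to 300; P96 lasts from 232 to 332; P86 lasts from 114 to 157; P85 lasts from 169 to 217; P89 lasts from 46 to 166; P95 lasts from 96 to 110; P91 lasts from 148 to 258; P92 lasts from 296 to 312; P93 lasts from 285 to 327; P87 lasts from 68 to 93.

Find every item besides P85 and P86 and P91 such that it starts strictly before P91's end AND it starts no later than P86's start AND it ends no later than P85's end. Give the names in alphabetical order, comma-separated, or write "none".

Conditions: its start is strictly before P91's end (X.start < 258) AND its start is no later than P86's start (X.start <= 114) AND its end is no later than P85's end (X.end <= 217).
P83: start 5 < 258? ✓; start 5 <= 114? ✓; end 145 <= 217? ✓ → yes.
P84: start 212 < 258? ✓; start 212 <= 114? ✗; end 300 <= 217? ✗ → no.
P87: start 68 < 258? ✓; start 68 <= 114? ✓; end 93 <= 217? ✓ → yes.
P88: start 48 < 258? ✓; start 48 <= 114? ✓; end 198 <= 217? ✓ → yes.
P89: start 46 < 258? ✓; start 46 <= 114? ✓; end 166 <= 217? ✓ → yes.
P90: start 75 < 258? ✓; start 75 <= 114? ✓; end 119 <= 217? ✓ → yes.
P92: start 296 < 258? ✗; start 296 <= 114? ✗; end 312 <= 217? ✗ → no.
P93: start 285 < 258? ✗; start 285 <= 114? ✗; end 327 <= 217? ✗ → no.
P94: start 95 < 258? ✓; start 95 <= 114? ✓; end 193 <= 217? ✓ → yes.
P95: start 96 < 258? ✓; start 96 <= 114? ✓; end 110 <= 217? ✓ → yes.
P96: start 232 < 258? ✓; start 232 <= 114? ✗; end 332 <= 217? ✗ → no.
Result: P83, P87, P88, P89, P90, P94, P95.

P83, P87, P88, P89, P90, P94, P95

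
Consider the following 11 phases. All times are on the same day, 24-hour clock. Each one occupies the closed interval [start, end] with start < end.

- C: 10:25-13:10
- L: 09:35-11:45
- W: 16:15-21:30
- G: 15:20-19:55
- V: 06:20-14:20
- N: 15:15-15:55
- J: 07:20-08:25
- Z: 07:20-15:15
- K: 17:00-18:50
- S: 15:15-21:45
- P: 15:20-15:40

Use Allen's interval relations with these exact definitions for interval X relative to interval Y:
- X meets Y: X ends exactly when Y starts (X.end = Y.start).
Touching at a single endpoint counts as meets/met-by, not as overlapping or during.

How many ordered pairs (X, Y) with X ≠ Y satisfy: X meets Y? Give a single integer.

Checking all 110 ordered pairs for relation 'meets'; matching pairs in alphabetical order:
(Z, N): Z meets N ✓
(Z, S): Z meets S ✓
Count: 2.

2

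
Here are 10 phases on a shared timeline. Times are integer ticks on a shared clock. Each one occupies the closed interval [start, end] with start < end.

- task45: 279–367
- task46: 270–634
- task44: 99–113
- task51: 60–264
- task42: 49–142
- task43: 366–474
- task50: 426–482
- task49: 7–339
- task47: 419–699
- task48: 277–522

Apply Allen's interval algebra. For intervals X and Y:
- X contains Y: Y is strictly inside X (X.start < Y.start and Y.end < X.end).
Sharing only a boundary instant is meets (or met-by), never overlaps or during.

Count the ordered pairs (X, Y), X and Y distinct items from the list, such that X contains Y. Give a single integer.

Checking all 90 ordered pairs for relation 'contains'; matching pairs in alphabetical order:
(task42, task44): task42 contains task44 ✓
(task46, task43): task46 contains task43 ✓
(task46, task45): task46 contains task45 ✓
(task46, task48): task46 contains task48 ✓
(task46, task50): task46 contains task50 ✓
(task47, task50): task47 contains task50 ✓
(task48, task43): task48 contains task43 ✓
(task48, task45): task48 contains task45 ✓
(task48, task50): task48 contains task50 ✓
(task49, task42): task49 contains task42 ✓
(task49, task44): task49 contains task44 ✓
(task49, task51): task49 contains task51 ✓
(task51, task44): task51 contains task44 ✓
Count: 13.

13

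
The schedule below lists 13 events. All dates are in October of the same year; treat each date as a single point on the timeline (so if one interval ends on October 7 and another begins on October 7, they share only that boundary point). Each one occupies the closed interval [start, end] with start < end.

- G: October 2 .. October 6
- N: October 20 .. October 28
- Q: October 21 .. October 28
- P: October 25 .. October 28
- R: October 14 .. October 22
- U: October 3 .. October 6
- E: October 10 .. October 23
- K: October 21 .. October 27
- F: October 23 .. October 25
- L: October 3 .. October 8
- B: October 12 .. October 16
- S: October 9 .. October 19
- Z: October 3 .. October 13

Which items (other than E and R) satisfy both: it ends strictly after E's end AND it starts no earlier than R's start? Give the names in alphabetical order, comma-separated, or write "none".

F, K, N, P, Q

Conditions: its end is strictly after E's end (X.end > October 23) AND its start is no earlier than R's start (X.start >= October 14).
B: end October 16 > October 23? ✗; start October 12 >= October 14? ✗ → no.
F: end October 25 > October 23? ✓; start October 23 >= October 14? ✓ → yes.
G: end October 6 > October 23? ✗; start October 2 >= October 14? ✗ → no.
K: end October 27 > October 23? ✓; start October 21 >= October 14? ✓ → yes.
L: end October 8 > October 23? ✗; start October 3 >= October 14? ✗ → no.
N: end October 28 > October 23? ✓; start October 20 >= October 14? ✓ → yes.
P: end October 28 > October 23? ✓; start October 25 >= October 14? ✓ → yes.
Q: end October 28 > October 23? ✓; start October 21 >= October 14? ✓ → yes.
S: end October 19 > October 23? ✗; start October 9 >= October 14? ✗ → no.
U: end October 6 > October 23? ✗; start October 3 >= October 14? ✗ → no.
Z: end October 13 > October 23? ✗; start October 3 >= October 14? ✗ → no.
Result: F, K, N, P, Q.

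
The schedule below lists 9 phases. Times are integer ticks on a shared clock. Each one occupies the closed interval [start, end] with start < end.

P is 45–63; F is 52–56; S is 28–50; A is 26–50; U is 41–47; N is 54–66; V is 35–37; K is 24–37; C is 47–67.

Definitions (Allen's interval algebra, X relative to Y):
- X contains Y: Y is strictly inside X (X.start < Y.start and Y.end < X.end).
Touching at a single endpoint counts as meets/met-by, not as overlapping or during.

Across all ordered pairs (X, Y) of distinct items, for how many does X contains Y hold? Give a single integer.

7

Checking all 72 ordered pairs for relation 'contains'; matching pairs in alphabetical order:
(A, U): A contains U ✓
(A, V): A contains V ✓
(C, F): C contains F ✓
(C, N): C contains N ✓
(P, F): P contains F ✓
(S, U): S contains U ✓
(S, V): S contains V ✓
Count: 7.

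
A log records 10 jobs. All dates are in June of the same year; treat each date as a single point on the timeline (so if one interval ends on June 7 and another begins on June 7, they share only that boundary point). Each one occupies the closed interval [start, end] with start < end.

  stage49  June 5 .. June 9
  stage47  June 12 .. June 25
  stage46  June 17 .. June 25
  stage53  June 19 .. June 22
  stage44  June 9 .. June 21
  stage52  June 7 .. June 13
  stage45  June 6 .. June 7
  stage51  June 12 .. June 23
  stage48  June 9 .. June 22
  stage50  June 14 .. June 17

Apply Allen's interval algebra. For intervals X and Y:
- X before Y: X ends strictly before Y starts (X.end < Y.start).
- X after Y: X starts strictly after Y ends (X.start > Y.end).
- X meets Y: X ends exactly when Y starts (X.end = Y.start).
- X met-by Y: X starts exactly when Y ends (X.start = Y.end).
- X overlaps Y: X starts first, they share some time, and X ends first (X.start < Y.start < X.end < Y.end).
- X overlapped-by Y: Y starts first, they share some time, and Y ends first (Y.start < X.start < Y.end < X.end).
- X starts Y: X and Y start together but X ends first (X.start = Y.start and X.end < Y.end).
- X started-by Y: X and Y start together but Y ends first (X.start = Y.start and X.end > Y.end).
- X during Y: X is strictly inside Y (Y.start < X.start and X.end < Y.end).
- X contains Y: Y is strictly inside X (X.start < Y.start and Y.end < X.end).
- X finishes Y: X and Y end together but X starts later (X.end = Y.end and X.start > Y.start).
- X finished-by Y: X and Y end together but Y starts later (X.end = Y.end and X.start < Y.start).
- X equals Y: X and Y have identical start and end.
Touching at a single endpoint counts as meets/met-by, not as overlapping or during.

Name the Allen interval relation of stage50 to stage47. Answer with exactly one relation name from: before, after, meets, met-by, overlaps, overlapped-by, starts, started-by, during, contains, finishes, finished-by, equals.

stage50 = [June 14, June 17]; stage47 = [June 12, June 25].
Compare endpoints: stage50.start > stage47.start, stage50.start < stage47.end, stage50.end > stage47.start, stage50.end < stage47.end.
That pattern is 'during'.

during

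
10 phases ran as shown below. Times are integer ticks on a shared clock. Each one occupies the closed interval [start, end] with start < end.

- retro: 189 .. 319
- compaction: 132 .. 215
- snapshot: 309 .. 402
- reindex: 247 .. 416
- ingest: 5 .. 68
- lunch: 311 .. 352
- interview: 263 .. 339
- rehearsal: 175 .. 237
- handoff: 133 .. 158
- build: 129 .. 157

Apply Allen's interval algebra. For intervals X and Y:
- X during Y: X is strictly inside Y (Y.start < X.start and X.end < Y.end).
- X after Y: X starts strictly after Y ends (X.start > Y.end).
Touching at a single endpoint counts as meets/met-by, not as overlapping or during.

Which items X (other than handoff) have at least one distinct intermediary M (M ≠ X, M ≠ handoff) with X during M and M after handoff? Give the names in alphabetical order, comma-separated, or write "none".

Target handoff = [133, 158].
Intermediaries M with M after handoff: interview, lunch, rehearsal, reindex, retro, snapshot.
Via interview — items with X during interview: none.
Via lunch — items with X during lunch: none.
Via rehearsal — items with X during rehearsal: none.
Via reindex — items with X during reindex: interview, lunch, snapshot.
Via retro — items with X during retro: none.
Via snapshot — items with X during snapshot: lunch.
Union: interview, lunch, snapshot.

interview, lunch, snapshot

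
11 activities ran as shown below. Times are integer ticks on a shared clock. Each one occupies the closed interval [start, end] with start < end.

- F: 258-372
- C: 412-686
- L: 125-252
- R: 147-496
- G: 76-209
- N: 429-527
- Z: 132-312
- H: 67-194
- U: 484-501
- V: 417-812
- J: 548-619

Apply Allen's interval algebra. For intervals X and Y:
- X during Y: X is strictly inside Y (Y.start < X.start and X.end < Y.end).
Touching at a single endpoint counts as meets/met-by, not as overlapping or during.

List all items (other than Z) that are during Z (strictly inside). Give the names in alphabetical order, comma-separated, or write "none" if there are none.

none

Target Z = [132, 312].
C [412, 686] → after → no.
F [258, 372] → overlapped-by → no.
G [76, 209] → overlaps → no.
H [67, 194] → overlaps → no.
J [548, 619] → after → no.
L [125, 252] → overlaps → no.
N [429, 527] → after → no.
R [147, 496] → overlapped-by → no.
U [484, 501] → after → no.
V [417, 812] → after → no.
Result: none.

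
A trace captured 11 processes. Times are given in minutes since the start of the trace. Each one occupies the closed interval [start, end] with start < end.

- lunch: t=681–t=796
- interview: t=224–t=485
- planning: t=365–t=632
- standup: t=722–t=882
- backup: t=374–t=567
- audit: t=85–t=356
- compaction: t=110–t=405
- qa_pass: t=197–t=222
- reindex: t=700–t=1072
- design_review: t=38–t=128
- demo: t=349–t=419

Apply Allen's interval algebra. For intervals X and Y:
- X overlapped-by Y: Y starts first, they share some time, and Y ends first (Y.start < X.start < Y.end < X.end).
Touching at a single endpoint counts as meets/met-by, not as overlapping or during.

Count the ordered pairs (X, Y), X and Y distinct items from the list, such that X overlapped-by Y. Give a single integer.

15

Checking all 110 ordered pairs for relation 'overlapped-by'; matching pairs in alphabetical order:
(audit, design_review): audit overlapped-by design_review ✓
(backup, compaction): backup overlapped-by compaction ✓
(backup, demo): backup overlapped-by demo ✓
(backup, interview): backup overlapped-by interview ✓
(compaction, audit): compaction overlapped-by audit ✓
(compaction, design_review): compaction overlapped-by design_review ✓
(demo, audit): demo overlapped-by audit ✓
(demo, compaction): demo overlapped-by compaction ✓
(interview, audit): interview overlapped-by audit ✓
(interview, compaction): interview overlapped-by compaction ✓
(planning, compaction): planning overlapped-by compaction ✓
(planning, demo): planning overlapped-by demo ✓
(planning, interview): planning overlapped-by interview ✓
(reindex, lunch): reindex overlapped-by lunch ✓
(standup, lunch): standup overlapped-by lunch ✓
Count: 15.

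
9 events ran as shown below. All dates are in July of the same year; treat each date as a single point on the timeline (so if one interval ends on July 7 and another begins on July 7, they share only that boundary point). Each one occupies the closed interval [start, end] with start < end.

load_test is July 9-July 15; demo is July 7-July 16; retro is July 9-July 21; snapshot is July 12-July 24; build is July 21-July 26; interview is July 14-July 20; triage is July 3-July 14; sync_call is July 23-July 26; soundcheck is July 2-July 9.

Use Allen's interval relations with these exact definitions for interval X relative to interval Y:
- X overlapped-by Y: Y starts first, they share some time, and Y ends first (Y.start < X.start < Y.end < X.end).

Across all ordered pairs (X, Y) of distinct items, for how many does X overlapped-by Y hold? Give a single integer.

14

Checking all 72 ordered pairs for relation 'overlapped-by'; matching pairs in alphabetical order:
(build, snapshot): build overlapped-by snapshot ✓
(demo, soundcheck): demo overlapped-by soundcheck ✓
(demo, triage): demo overlapped-by triage ✓
(interview, demo): interview overlapped-by demo ✓
(interview, load_test): interview overlapped-by load_test ✓
(load_test, triage): load_test overlapped-by triage ✓
(retro, demo): retro overlapped-by demo ✓
(retro, triage): retro overlapped-by triage ✓
(snapshot, demo): snapshot overlapped-by demo ✓
(snapshot, load_test): snapshot overlapped-by load_test ✓
(snapshot, retro): snapshot overlapped-by retro ✓
(snapshot, triage): snapshot overlapped-by triage ✓
(sync_call, snapshot): sync_call overlapped-by snapshot ✓
(triage, soundcheck): triage overlapped-by soundcheck ✓
Count: 14.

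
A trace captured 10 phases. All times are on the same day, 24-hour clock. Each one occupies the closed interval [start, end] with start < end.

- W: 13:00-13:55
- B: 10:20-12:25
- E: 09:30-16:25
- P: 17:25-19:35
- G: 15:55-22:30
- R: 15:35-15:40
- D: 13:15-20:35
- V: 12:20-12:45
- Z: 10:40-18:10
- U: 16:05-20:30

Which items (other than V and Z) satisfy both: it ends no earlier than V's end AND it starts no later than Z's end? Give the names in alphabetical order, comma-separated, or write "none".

Conditions: its end is no earlier than V's end (X.end >= 12:45) AND its start is no later than Z's end (X.start <= 18:10).
B: end 12:25 >= 12:45? ✗; start 10:20 <= 18:10? ✓ → no.
D: end 20:35 >= 12:45? ✓; start 13:15 <= 18:10? ✓ → yes.
E: end 16:25 >= 12:45? ✓; start 09:30 <= 18:10? ✓ → yes.
G: end 22:30 >= 12:45? ✓; start 15:55 <= 18:10? ✓ → yes.
P: end 19:35 >= 12:45? ✓; start 17:25 <= 18:10? ✓ → yes.
R: end 15:40 >= 12:45? ✓; start 15:35 <= 18:10? ✓ → yes.
U: end 20:30 >= 12:45? ✓; start 16:05 <= 18:10? ✓ → yes.
W: end 13:55 >= 12:45? ✓; start 13:00 <= 18:10? ✓ → yes.
Result: D, E, G, P, R, U, W.

D, E, G, P, R, U, W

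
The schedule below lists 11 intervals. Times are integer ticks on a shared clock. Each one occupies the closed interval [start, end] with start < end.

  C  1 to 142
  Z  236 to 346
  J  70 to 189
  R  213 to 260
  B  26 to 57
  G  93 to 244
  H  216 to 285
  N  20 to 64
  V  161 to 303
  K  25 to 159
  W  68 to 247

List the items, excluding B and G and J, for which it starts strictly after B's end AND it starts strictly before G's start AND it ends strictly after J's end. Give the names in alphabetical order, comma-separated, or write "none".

W

Conditions: its start is strictly after B's end (X.start > 57) AND its start is strictly before G's start (X.start < 93) AND its end is strictly after J's end (X.end > 189).
C: start 1 > 57? ✗; start 1 < 93? ✓; end 142 > 189? ✗ → no.
H: start 216 > 57? ✓; start 216 < 93? ✗; end 285 > 189? ✓ → no.
K: start 25 > 57? ✗; start 25 < 93? ✓; end 159 > 189? ✗ → no.
N: start 20 > 57? ✗; start 20 < 93? ✓; end 64 > 189? ✗ → no.
R: start 213 > 57? ✓; start 213 < 93? ✗; end 260 > 189? ✓ → no.
V: start 161 > 57? ✓; start 161 < 93? ✗; end 303 > 189? ✓ → no.
W: start 68 > 57? ✓; start 68 < 93? ✓; end 247 > 189? ✓ → yes.
Z: start 236 > 57? ✓; start 236 < 93? ✗; end 346 > 189? ✓ → no.
Result: W.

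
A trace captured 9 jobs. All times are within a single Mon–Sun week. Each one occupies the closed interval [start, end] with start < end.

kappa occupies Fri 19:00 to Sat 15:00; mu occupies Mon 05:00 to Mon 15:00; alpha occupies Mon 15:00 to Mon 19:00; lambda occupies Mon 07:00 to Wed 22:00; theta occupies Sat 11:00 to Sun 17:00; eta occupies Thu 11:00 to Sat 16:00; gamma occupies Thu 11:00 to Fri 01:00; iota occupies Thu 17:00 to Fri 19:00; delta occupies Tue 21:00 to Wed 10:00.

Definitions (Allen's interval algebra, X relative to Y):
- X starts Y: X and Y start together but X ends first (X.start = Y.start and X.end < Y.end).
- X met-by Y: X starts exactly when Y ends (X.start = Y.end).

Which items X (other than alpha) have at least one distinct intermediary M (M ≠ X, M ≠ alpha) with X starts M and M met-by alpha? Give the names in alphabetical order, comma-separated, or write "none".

Target alpha = [Mon 15:00, Mon 19:00].
Intermediaries M with M met-by alpha: none.
Union: none.

none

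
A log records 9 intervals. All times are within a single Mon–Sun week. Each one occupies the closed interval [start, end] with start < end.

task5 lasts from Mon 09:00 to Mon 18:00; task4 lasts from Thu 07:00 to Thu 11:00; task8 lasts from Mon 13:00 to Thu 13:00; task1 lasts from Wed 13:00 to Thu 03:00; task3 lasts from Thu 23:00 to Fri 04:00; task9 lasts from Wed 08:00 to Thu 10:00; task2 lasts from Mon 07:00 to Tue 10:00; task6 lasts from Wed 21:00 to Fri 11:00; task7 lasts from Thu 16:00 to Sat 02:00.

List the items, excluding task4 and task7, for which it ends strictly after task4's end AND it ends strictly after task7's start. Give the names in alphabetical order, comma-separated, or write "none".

task3, task6

Conditions: its end is strictly after task4's end (X.end > Thu 11:00) AND its end is strictly after task7's start (X.end > Thu 16:00).
task1: end Thu 03:00 > Thu 11:00? ✗; end Thu 03:00 > Thu 16:00? ✗ → no.
task2: end Tue 10:00 > Thu 11:00? ✗; end Tue 10:00 > Thu 16:00? ✗ → no.
task3: end Fri 04:00 > Thu 11:00? ✓; end Fri 04:00 > Thu 16:00? ✓ → yes.
task5: end Mon 18:00 > Thu 11:00? ✗; end Mon 18:00 > Thu 16:00? ✗ → no.
task6: end Fri 11:00 > Thu 11:00? ✓; end Fri 11:00 > Thu 16:00? ✓ → yes.
task8: end Thu 13:00 > Thu 11:00? ✓; end Thu 13:00 > Thu 16:00? ✗ → no.
task9: end Thu 10:00 > Thu 11:00? ✗; end Thu 10:00 > Thu 16:00? ✗ → no.
Result: task3, task6.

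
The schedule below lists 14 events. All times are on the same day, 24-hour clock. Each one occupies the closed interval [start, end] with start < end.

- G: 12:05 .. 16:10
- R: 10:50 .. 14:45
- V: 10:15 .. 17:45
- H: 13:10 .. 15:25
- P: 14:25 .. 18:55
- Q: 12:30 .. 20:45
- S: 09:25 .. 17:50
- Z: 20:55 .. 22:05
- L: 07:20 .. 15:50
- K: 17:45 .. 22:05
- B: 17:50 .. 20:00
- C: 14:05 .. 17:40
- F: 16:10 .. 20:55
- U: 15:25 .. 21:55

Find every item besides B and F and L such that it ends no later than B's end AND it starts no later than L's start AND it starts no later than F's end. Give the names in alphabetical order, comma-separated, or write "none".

none

Conditions: its end is no later than B's end (X.end <= 20:00) AND its start is no later than L's start (X.start <= 07:20) AND its start is no later than F's end (X.start <= 20:55).
C: end 17:40 <= 20:00? ✓; start 14:05 <= 07:20? ✗; start 14:05 <= 20:55? ✓ → no.
G: end 16:10 <= 20:00? ✓; start 12:05 <= 07:20? ✗; start 12:05 <= 20:55? ✓ → no.
H: end 15:25 <= 20:00? ✓; start 13:10 <= 07:20? ✗; start 13:10 <= 20:55? ✓ → no.
K: end 22:05 <= 20:00? ✗; start 17:45 <= 07:20? ✗; start 17:45 <= 20:55? ✓ → no.
P: end 18:55 <= 20:00? ✓; start 14:25 <= 07:20? ✗; start 14:25 <= 20:55? ✓ → no.
Q: end 20:45 <= 20:00? ✗; start 12:30 <= 07:20? ✗; start 12:30 <= 20:55? ✓ → no.
R: end 14:45 <= 20:00? ✓; start 10:50 <= 07:20? ✗; start 10:50 <= 20:55? ✓ → no.
S: end 17:50 <= 20:00? ✓; start 09:25 <= 07:20? ✗; start 09:25 <= 20:55? ✓ → no.
U: end 21:55 <= 20:00? ✗; start 15:25 <= 07:20? ✗; start 15:25 <= 20:55? ✓ → no.
V: end 17:45 <= 20:00? ✓; start 10:15 <= 07:20? ✗; start 10:15 <= 20:55? ✓ → no.
Z: end 22:05 <= 20:00? ✗; start 20:55 <= 07:20? ✗; start 20:55 <= 20:55? ✓ → no.
Result: none.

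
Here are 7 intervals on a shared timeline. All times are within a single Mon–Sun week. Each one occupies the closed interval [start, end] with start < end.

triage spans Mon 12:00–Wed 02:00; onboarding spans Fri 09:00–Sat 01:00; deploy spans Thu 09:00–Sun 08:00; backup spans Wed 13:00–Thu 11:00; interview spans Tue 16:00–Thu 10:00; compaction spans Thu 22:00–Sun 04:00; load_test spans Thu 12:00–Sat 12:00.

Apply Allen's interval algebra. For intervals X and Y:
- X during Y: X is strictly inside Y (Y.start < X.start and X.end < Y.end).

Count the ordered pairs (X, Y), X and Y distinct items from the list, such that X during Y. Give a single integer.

Checking all 42 ordered pairs for relation 'during'; matching pairs in alphabetical order:
(compaction, deploy): compaction during deploy ✓
(load_test, deploy): load_test during deploy ✓
(onboarding, compaction): onboarding during compaction ✓
(onboarding, deploy): onboarding during deploy ✓
(onboarding, load_test): onboarding during load_test ✓
Count: 5.

5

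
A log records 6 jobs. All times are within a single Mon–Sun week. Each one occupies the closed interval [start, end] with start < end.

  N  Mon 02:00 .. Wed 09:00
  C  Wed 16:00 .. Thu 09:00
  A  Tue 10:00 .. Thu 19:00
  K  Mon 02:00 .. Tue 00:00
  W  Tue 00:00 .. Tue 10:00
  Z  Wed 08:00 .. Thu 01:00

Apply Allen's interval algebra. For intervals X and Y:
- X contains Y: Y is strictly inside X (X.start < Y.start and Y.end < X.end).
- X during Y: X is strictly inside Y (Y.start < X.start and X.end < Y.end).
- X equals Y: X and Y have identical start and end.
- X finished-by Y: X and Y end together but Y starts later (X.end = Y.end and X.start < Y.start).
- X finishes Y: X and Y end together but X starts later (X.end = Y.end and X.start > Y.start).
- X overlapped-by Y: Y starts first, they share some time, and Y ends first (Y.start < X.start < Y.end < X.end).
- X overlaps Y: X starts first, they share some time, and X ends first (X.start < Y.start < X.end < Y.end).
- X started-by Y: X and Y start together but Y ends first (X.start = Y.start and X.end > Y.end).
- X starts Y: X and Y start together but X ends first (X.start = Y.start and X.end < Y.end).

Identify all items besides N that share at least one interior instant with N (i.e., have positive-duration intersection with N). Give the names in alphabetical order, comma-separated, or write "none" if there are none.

A, K, W, Z

Target N = [Mon 02:00, Wed 09:00].
A [Tue 10:00, Thu 19:00] → overlapped-by → yes.
C [Wed 16:00, Thu 09:00] → after → no.
K [Mon 02:00, Tue 00:00] → starts → yes.
W [Tue 00:00, Tue 10:00] → during → yes.
Z [Wed 08:00, Thu 01:00] → overlapped-by → yes.
Result: A, K, W, Z.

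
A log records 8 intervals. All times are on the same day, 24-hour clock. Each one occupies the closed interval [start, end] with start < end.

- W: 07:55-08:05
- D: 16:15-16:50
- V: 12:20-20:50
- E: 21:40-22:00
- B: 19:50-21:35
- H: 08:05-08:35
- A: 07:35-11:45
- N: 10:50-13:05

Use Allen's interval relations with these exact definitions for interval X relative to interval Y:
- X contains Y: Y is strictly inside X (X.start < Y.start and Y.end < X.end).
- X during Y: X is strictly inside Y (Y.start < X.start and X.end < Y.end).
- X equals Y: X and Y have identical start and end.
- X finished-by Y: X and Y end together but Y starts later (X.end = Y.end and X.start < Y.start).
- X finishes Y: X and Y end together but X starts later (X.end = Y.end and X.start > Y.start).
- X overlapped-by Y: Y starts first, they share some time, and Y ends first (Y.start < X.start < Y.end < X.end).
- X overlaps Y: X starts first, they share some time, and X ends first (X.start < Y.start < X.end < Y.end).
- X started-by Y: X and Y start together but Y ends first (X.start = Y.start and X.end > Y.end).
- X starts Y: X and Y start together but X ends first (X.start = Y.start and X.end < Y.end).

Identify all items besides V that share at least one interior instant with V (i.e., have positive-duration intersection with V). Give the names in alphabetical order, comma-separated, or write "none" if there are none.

B, D, N

Target V = [12:20, 20:50].
A [07:35, 11:45] → before → no.
B [19:50, 21:35] → overlapped-by → yes.
D [16:15, 16:50] → during → yes.
E [21:40, 22:00] → after → no.
H [08:05, 08:35] → before → no.
N [10:50, 13:05] → overlaps → yes.
W [07:55, 08:05] → before → no.
Result: B, D, N.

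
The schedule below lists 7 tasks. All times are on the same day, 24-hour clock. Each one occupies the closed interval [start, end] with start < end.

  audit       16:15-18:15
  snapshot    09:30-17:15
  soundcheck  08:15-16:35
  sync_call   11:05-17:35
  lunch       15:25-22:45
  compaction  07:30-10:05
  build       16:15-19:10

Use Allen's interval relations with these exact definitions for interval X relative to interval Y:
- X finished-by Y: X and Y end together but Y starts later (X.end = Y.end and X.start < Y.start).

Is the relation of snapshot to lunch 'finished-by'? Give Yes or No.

snapshot = [09:30, 17:15], lunch = [15:25, 22:45].
Actual relation of snapshot to lunch: overlaps.
Asked whether 'finished-by' holds → No.

No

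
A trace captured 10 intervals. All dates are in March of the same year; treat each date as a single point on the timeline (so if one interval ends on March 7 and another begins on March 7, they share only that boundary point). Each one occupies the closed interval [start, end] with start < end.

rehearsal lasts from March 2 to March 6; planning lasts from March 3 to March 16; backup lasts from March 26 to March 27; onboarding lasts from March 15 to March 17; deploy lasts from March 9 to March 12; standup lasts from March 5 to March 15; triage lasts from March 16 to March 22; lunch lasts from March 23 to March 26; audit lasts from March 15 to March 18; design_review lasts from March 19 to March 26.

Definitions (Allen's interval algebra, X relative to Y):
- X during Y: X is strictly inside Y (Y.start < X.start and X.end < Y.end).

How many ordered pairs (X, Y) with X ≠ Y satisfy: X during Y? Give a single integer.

3

Checking all 90 ordered pairs for relation 'during'; matching pairs in alphabetical order:
(deploy, planning): deploy during planning ✓
(deploy, standup): deploy during standup ✓
(standup, planning): standup during planning ✓
Count: 3.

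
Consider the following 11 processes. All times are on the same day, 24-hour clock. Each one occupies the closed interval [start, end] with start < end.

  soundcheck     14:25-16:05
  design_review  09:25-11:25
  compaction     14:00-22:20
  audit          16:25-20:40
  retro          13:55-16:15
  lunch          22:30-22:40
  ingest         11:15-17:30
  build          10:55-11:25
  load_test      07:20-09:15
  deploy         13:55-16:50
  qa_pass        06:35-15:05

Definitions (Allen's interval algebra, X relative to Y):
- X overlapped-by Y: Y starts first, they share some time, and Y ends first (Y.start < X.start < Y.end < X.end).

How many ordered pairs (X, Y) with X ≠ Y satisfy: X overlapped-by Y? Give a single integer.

12

Checking all 110 ordered pairs for relation 'overlapped-by'; matching pairs in alphabetical order:
(audit, deploy): audit overlapped-by deploy ✓
(audit, ingest): audit overlapped-by ingest ✓
(compaction, deploy): compaction overlapped-by deploy ✓
(compaction, ingest): compaction overlapped-by ingest ✓
(compaction, qa_pass): compaction overlapped-by qa_pass ✓
(compaction, retro): compaction overlapped-by retro ✓
(deploy, qa_pass): deploy overlapped-by qa_pass ✓
(ingest, build): ingest overlapped-by build ✓
(ingest, design_review): ingest overlapped-by design_review ✓
(ingest, qa_pass): ingest overlapped-by qa_pass ✓
(retro, qa_pass): retro overlapped-by qa_pass ✓
(soundcheck, qa_pass): soundcheck overlapped-by qa_pass ✓
Count: 12.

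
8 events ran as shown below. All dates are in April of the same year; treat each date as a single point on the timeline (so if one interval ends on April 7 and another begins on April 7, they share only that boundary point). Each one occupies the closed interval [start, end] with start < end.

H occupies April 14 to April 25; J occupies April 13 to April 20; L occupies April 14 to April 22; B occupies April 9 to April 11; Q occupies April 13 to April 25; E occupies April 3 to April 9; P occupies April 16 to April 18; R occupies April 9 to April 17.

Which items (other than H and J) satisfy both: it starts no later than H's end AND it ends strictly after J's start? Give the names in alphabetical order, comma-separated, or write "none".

L, P, Q, R

Conditions: its start is no later than H's end (X.start <= April 25) AND its end is strictly after J's start (X.end > April 13).
B: start April 9 <= April 25? ✓; end April 11 > April 13? ✗ → no.
E: start April 3 <= April 25? ✓; end April 9 > April 13? ✗ → no.
L: start April 14 <= April 25? ✓; end April 22 > April 13? ✓ → yes.
P: start April 16 <= April 25? ✓; end April 18 > April 13? ✓ → yes.
Q: start April 13 <= April 25? ✓; end April 25 > April 13? ✓ → yes.
R: start April 9 <= April 25? ✓; end April 17 > April 13? ✓ → yes.
Result: L, P, Q, R.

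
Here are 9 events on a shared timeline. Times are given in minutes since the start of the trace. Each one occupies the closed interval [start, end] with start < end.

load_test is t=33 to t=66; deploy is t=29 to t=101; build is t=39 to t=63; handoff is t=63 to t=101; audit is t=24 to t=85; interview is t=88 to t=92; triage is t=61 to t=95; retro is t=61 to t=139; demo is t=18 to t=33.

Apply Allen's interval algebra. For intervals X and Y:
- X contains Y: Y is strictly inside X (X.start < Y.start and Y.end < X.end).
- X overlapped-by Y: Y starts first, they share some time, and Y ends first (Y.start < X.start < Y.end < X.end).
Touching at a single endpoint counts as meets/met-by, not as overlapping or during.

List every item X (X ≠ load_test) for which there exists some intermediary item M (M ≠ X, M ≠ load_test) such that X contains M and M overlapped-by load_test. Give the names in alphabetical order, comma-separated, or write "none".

Target load_test = [t=33, t=66].
Intermediaries M with M overlapped-by load_test: handoff, retro, triage.
Via handoff — items with X contains handoff: retro.
Via retro — items with X contains retro: none.
Via triage — items with X contains triage: deploy.
Union: deploy, retro.

deploy, retro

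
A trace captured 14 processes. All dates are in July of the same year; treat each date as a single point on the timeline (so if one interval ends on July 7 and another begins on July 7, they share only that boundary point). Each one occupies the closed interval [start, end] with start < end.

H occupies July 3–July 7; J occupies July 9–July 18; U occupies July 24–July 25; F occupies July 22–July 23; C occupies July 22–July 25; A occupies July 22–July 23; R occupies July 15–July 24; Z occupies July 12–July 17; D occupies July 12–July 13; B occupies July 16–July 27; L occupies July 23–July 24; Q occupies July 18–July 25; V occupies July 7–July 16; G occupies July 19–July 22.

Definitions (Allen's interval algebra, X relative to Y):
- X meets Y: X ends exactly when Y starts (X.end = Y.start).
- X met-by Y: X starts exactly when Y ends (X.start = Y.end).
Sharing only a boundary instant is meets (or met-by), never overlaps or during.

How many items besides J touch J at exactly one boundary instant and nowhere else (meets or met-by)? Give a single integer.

1

Target J = [July 9, July 18].
A [July 22, July 23] → after → no.
B [July 16, July 27] → overlapped-by → no.
C [July 22, July 25] → after → no.
D [July 12, July 13] → during → no.
F [July 22, July 23] → after → no.
G [July 19, July 22] → after → no.
H [July 3, July 7] → before → no.
L [July 23, July 24] → after → no.
Q [July 18, July 25] → met-by → counts.
R [July 15, July 24] → overlapped-by → no.
U [July 24, July 25] → after → no.
V [July 7, July 16] → overlaps → no.
Z [July 12, July 17] → during → no.
Total: 1.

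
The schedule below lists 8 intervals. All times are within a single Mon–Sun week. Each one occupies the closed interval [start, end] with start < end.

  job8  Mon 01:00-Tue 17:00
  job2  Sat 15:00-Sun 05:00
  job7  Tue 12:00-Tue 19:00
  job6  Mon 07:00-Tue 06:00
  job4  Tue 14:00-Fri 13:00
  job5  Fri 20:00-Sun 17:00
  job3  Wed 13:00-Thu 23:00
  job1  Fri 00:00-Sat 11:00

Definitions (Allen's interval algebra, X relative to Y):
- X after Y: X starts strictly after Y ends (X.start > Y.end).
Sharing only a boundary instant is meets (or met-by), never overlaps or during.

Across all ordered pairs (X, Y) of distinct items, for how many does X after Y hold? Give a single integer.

Checking all 56 ordered pairs for relation 'after'; matching pairs in alphabetical order:
(job1, job3): job1 after job3 ✓
(job1, job6): job1 after job6 ✓
(job1, job7): job1 after job7 ✓
(job1, job8): job1 after job8 ✓
(job2, job1): job2 after job1 ✓
(job2, job3): job2 after job3 ✓
(job2, job4): job2 after job4 ✓
(job2, job6): job2 after job6 ✓
(job2, job7): job2 after job7 ✓
(job2, job8): job2 after job8 ✓
(job3, job6): job3 after job6 ✓
(job3, job7): job3 after job7 ✓
(job3, job8): job3 after job8 ✓
(job4, job6): job4 after job6 ✓
(job5, job3): job5 after job3 ✓
(job5, job4): job5 after job4 ✓
(job5, job6): job5 after job6 ✓
(job5, job7): job5 after job7 ✓
(job5, job8): job5 after job8 ✓
(job7, job6): job7 after job6 ✓
Count: 20.

20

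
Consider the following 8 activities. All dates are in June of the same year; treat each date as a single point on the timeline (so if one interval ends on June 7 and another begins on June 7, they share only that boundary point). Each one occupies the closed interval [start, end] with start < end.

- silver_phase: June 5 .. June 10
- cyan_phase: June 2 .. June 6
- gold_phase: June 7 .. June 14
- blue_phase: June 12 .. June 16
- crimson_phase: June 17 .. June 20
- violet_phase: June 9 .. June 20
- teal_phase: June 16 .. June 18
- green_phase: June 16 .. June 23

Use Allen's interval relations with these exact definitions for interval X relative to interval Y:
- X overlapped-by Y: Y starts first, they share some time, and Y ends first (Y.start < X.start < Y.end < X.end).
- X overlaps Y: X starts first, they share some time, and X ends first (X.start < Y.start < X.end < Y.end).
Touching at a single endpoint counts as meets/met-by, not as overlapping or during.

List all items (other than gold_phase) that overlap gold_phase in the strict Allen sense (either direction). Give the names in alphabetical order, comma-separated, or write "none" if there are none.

blue_phase, silver_phase, violet_phase

Target gold_phase = [June 7, June 14].
blue_phase [June 12, June 16] → overlapped-by → yes.
crimson_phase [June 17, June 20] → after → no.
cyan_phase [June 2, June 6] → before → no.
green_phase [June 16, June 23] → after → no.
silver_phase [June 5, June 10] → overlaps → yes.
teal_phase [June 16, June 18] → after → no.
violet_phase [June 9, June 20] → overlapped-by → yes.
Result: blue_phase, silver_phase, violet_phase.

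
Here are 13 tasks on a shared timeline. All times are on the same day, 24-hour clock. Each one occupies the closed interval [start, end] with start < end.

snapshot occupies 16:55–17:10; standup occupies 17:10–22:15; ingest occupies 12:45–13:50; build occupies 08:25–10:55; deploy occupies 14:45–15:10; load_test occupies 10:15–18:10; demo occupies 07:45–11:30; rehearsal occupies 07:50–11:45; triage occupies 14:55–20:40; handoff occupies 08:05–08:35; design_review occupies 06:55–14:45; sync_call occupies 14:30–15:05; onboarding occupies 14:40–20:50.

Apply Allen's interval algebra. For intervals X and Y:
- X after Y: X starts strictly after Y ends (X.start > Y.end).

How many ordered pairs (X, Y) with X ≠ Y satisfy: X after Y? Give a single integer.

42

Checking all 156 ordered pairs for relation 'after'; matching pairs in alphabetical order:
(deploy, build): deploy after build ✓
(deploy, demo): deploy after demo ✓
(deploy, handoff): deploy after handoff ✓
(deploy, ingest): deploy after ingest ✓
(deploy, rehearsal): deploy after rehearsal ✓
(ingest, build): ingest after build ✓
(ingest, demo): ingest after demo ✓
(ingest, handoff): ingest after handoff ✓
(ingest, rehearsal): ingest after rehearsal ✓
(load_test, handoff): load_test after handoff ✓
(onboarding, build): onboarding after build ✓
(onboarding, demo): onboarding after demo ✓
(onboarding, handoff): onboarding after handoff ✓
(onboarding, ingest): onboarding after ingest ✓
(onboarding, rehearsal): onboarding after rehearsal ✓
(snapshot, build): snapshot after build ✓
(snapshot, demo): snapshot after demo ✓
(snapshot, deploy): snapshot after deploy ✓
(snapshot, design_review): snapshot after design_review ✓
(snapshot, handoff): snapshot after handoff ✓
(snapshot, ingest): snapshot after ingest ✓
(snapshot, rehearsal): snapshot after rehearsal ✓
(snapshot, sync_call): snapshot after sync_call ✓
(standup, build): standup after build ✓
... plus 18 further pairs not listed.
Count: 42.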